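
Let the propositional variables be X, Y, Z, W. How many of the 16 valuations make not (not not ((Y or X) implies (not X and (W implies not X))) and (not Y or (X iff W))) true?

10

Initial set: {not (not not ((Y or X) implies (not X and (W implies not X))) and (not Y or (X iff W)))}.
not (not not ((Y or X) implies (not X and (W implies not X))) and (not Y or (X iff W))): β-rule — branch into not not not ((Y or X) implies (not X and (W implies not X)))  //  not (not Y or (X iff W)).
  branch 1 (add not not not ((Y or X) implies (not X and (W implies not X)))):
    not not not ((Y or X) implies (not X and (W implies not X))): drop double negation, giving not ((Y or X) implies (not X and (W implies not X))).
    not ((Y or X) implies (not X and (W implies not X))): α-rule — add (Y or X), not (not X and (W implies not X)).
    (Y or X): β-rule — branch into Y  //  X.
      branch 1.1 (add Y):
        not (not X and (W implies not X)): β-rule — branch into not not X  //  not (W implies not X).
          branch 1.1.1 (add not not X):
            ○ open, literals {X=T, Y=T}.
          branch 1.1.2 (add not (W implies not X)):
            not (W implies not X): α-rule — add W, not not X.
            ○ open, literals {W=T, X=T, Y=T}.
      branch 1.2 (add X):
        not (not X and (W implies not X)): β-rule — branch into not not X  //  not (W implies not X).
          branch 1.2.1 (add not not X):
            ○ open, literals {X=T}.
          branch 1.2.2 (add not (W implies not X)):
            not (W implies not X): α-rule — add W, not not X.
            ○ open, literals {W=T, X=T}.
  branch 2 (add not (not Y or (X iff W))):
    not (not Y or (X iff W)): α-rule — add not not Y, not (X iff W).
    not (X iff W): β-rule — branch into X, not W  //  not X, W.
      branch 2.1 (add X, not W):
        ○ open, literals {W=F, X=T, Y=T}.
      branch 2.2 (add not X, W):
        ○ open, literals {W=T, X=F, Y=T}.
0 branches closed, 6 open.
Each open branch fixes some atoms; the unmentioned ones are free. Counting distinct full assignments: branch {X=T, Y=T} (Z, W) contributes 4 new; branch {W=T, X=T, Y=T} (Z) contributes 0 new; branch {X=T} (Y, Z, W) contributes 4 new; branch {W=T, X=T} (Y, Z) contributes 0 new; branch {W=F, X=T, Y=T} (Z) contributes 0 new; branch {W=T, X=F, Y=T} (Z) contributes 2 new. Total: 10.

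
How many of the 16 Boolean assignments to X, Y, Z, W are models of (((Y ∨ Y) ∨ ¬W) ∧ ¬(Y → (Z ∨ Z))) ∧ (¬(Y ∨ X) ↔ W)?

Initial set: {((((Y ∨ Y) ∨ ¬W) ∧ ¬(Y → (Z ∨ Z))) ∧ (¬(Y ∨ X) ↔ W))}.
((((Y ∨ Y) ∨ ¬W) ∧ ¬(Y → (Z ∨ Z))) ∧ (¬(Y ∨ X) ↔ W)): α-rule — add (((Y ∨ Y) ∨ ¬W) ∧ ¬(Y → (Z ∨ Z))), (¬(Y ∨ X) ↔ W).
(((Y ∨ Y) ∨ ¬W) ∧ ¬(Y → (Z ∨ Z))): α-rule — add ((Y ∨ Y) ∨ ¬W), ¬(Y → (Z ∨ Z)).
¬(Y → (Z ∨ Z)): α-rule — add Y, ¬(Z ∨ Z).
¬(Z ∨ Z): α-rule — add ¬Z, ¬Z.
(¬(Y ∨ X) ↔ W): β-rule — branch into ¬(Y ∨ X), W  //  ¬¬(Y ∨ X), ¬W.
  branch 1 (add ¬(Y ∨ X), W):
    ¬(Y ∨ X): α-rule — add ¬Y, ¬X.
    × closes — contains both Y and ¬Y.
  branch 2 (add ¬¬(Y ∨ X), ¬W):
    ((Y ∨ Y) ∨ ¬W): β-rule — branch into (Y ∨ Y)  //  ¬W.
      branch 2.1 (add (Y ∨ Y)):
        ¬¬(Y ∨ X): β-rule — branch into Y  //  X.
          branch 2.1.1 (add Y):
            (Y ∨ Y): β-rule — branch into Y  //  Y.
              branch 2.1.1.1 (add Y):
                ○ open, literals {W=F, Y=T, Z=F}.
              branch 2.1.1.2 (add Y):
                ○ open, literals {W=F, Y=T, Z=F}.
          branch 2.1.2 (add X):
            (Y ∨ Y): β-rule — branch into Y  //  Y.
              branch 2.1.2.1 (add Y):
                ○ open, literals {W=F, X=T, Y=T, Z=F}.
              branch 2.1.2.2 (add Y):
                ○ open, literals {W=F, X=T, Y=T, Z=F}.
      branch 2.2 (add ¬W):
        ¬¬(Y ∨ X): β-rule — branch into Y  //  X.
          branch 2.2.1 (add Y):
            ○ open, literals {W=F, Y=T, Z=F}.
          branch 2.2.2 (add X):
            ○ open, literals {W=F, X=T, Y=T, Z=F}.
1 branch closed, 6 open.
Each open branch fixes some atoms; the unmentioned ones are free. Counting distinct full assignments: branch {W=F, Y=T, Z=F} (X) contributes 2 new; branch {W=F, Y=T, Z=F} (X) contributes 0 new; branch {W=F, X=T, Y=T, Z=F} (none free) contributes 0 new; branch {W=F, X=T, Y=T, Z=F} (none free) contributes 0 new; branch {W=F, Y=T, Z=F} (X) contributes 0 new; branch {W=F, X=T, Y=T, Z=F} (none free) contributes 0 new. Total: 2.

2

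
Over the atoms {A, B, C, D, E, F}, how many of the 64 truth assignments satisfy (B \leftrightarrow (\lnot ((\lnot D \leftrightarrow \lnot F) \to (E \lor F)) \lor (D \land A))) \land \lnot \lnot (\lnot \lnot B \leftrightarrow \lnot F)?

Initial set: {((B \leftrightarrow (\lnot ((\lnot D \leftrightarrow \lnot F) \to (E \lor F)) \lor (D \land A))) \land \lnot \lnot (\lnot \lnot B \leftrightarrow \lnot F))}.
((B \leftrightarrow (\lnot ((\lnot D \leftrightarrow \lnot F) \to (E \lor F)) \lor (D \land A))) \land \lnot \lnot (\lnot \lnot B \leftrightarrow \lnot F)): α-rule — add (B \leftrightarrow (\lnot ((\lnot D \leftrightarrow \lnot F) \to (E \lor F)) \lor (D \land A))), \lnot \lnot (\lnot \lnot B \leftrightarrow \lnot F).
\lnot \lnot (\lnot \lnot B \leftrightarrow \lnot F): drop double negation, giving (\lnot \lnot B \leftrightarrow \lnot F).
(B \leftrightarrow (\lnot ((\lnot D \leftrightarrow \lnot F) \to (E \lor F)) \lor (D \land A))): β-rule — branch into B, (\lnot ((\lnot D \leftrightarrow \lnot F) \to (E \lor F)) \lor (D \land A))  //  \lnot B, \lnot (\lnot ((\lnot D \leftrightarrow \lnot F) \to (E \lor F)) \lor (D \land A)).
  branch 1 (add B, (\lnot ((\lnot D \leftrightarrow \lnot F) \to (E \lor F)) \lor (D \land A))):
    (\lnot \lnot B \leftrightarrow \lnot F): β-rule — branch into \lnot \lnot B, \lnot F  //  \lnot \lnot \lnot B, \lnot \lnot F.
      branch 1.1 (add \lnot \lnot B, \lnot F):
        \lnot \lnot B: drop double negation, giving B.
        (\lnot ((\lnot D \leftrightarrow \lnot F) \to (E \lor F)) \lor (D \land A)): β-rule — branch into \lnot ((\lnot D \leftrightarrow \lnot F) \to (E \lor F))  //  (D \land A).
          branch 1.1.1 (add \lnot ((\lnot D \leftrightarrow \lnot F) \to (E \lor F))):
            \lnot ((\lnot D \leftrightarrow \lnot F) \to (E \lor F)): α-rule — add (\lnot D \leftrightarrow \lnot F), \lnot (E \lor F).
            \lnot (E \lor F): α-rule — add \lnot E, \lnot F.
            (\lnot D \leftrightarrow \lnot F): β-rule — branch into \lnot D, \lnot F  //  \lnot \lnot D, \lnot \lnot F.
              branch 1.1.1.1 (add \lnot D, \lnot F):
                ○ open, literals {B=T, D=F, E=F, F=F}.
              branch 1.1.1.2 (add \lnot \lnot D, \lnot \lnot F):
                × closes — contains both F and \lnot F.
          branch 1.1.2 (add (D \land A)):
            (D \land A): α-rule — add D, A.
            ○ open, literals {A=T, B=T, D=T, F=F}.
      branch 1.2 (add \lnot \lnot \lnot B, \lnot \lnot F):
        \lnot \lnot \lnot B: drop double negation, giving \lnot B.
        × closes — contains both B and \lnot B.
  branch 2 (add \lnot B, \lnot (\lnot ((\lnot D \leftrightarrow \lnot F) \to (E \lor F)) \lor (D \land A))):
    \lnot (\lnot ((\lnot D \leftrightarrow \lnot F) \to (E \lor F)) \lor (D \land A)): α-rule — add \lnot \lnot ((\lnot D \leftrightarrow \lnot F) \to (E \lor F)), \lnot (D \land A).
    (\lnot \lnot B \leftrightarrow \lnot F): β-rule — branch into \lnot \lnot B, \lnot F  //  \lnot \lnot \lnot B, \lnot \lnot F.
      branch 2.1 (add \lnot \lnot B, \lnot F):
        \lnot \lnot B: drop double negation, giving B.
        × closes — contains both B and \lnot B.
      branch 2.2 (add \lnot \lnot \lnot B, \lnot \lnot F):
        \lnot \lnot \lnot B: drop double negation, giving \lnot B.
        \lnot \lnot ((\lnot D \leftrightarrow \lnot F) \to (E \lor F)): β-rule — branch into \lnot (\lnot D \leftrightarrow \lnot F)  //  (E \lor F).
          branch 2.2.1 (add \lnot (\lnot D \leftrightarrow \lnot F)):
            \lnot (D \land A): β-rule — branch into \lnot D  //  \lnot A.
              branch 2.2.1.1 (add \lnot D):
                \lnot (\lnot D \leftrightarrow \lnot F): β-rule — branch into \lnot D, \lnot \lnot F  //  \lnot \lnot D, \lnot F.
                  branch 2.2.1.1.1 (add \lnot D, \lnot \lnot F):
                    ○ open, literals {B=F, D=F, F=T}.
                  branch 2.2.1.1.2 (add \lnot \lnot D, \lnot F):
                    × closes — contains both D and \lnot D.
              branch 2.2.1.2 (add \lnot A):
                \lnot (\lnot D \leftrightarrow \lnot F): β-rule — branch into \lnot D, \lnot \lnot F  //  \lnot \lnot D, \lnot F.
                  branch 2.2.1.2.1 (add \lnot D, \lnot \lnot F):
                    ○ open, literals {A=F, B=F, D=F, F=T}.
                  branch 2.2.1.2.2 (add \lnot \lnot D, \lnot F):
                    × closes — contains both F and \lnot F.
          branch 2.2.2 (add (E \lor F)):
            \lnot (D \land A): β-rule — branch into \lnot D  //  \lnot A.
              branch 2.2.2.1 (add \lnot D):
                (E \lor F): β-rule — branch into E  //  F.
                  branch 2.2.2.1.1 (add E):
                    ○ open, literals {B=F, D=F, E=T, F=T}.
                  branch 2.2.2.1.2 (add F):
                    ○ open, literals {B=F, D=F, F=T}.
              branch 2.2.2.2 (add \lnot A):
                (E \lor F): β-rule — branch into E  //  F.
                  branch 2.2.2.2.1 (add E):
                    ○ open, literals {A=F, B=F, E=T, F=T}.
                  branch 2.2.2.2.2 (add F):
                    ○ open, literals {A=F, B=F, F=T}.
5 branches closed, 8 open.
Each open branch fixes some atoms; the unmentioned ones are free. Counting distinct full assignments: branch {B=T, D=F, E=F, F=F} (A, C) contributes 4 new; branch {A=T, B=T, D=T, F=F} (C, E) contributes 4 new; branch {B=F, D=F, F=T} (A, C, E) contributes 8 new; branch {A=F, B=F, D=F, F=T} (C, E) contributes 0 new; branch {B=F, D=F, E=T, F=T} (A, C) contributes 0 new; branch {B=F, D=F, F=T} (A, C, E) contributes 0 new; branch {A=F, B=F, E=T, F=T} (C, D) contributes 2 new; branch {A=F, B=F, F=T} (C, D, E) contributes 2 new. Total: 20.

20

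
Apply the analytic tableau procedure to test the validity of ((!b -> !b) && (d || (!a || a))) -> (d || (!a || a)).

Valid

Assume the negation and expand:
Initial set: {!(((!b -> !b) && (d || (!a || a))) -> (d || (!a || a)))}.
!(((!b -> !b) && (d || (!a || a))) -> (d || (!a || a))): α-rule — add ((!b -> !b) && (d || (!a || a))), !(d || (!a || a)).
((!b -> !b) && (d || (!a || a))): α-rule — add (!b -> !b), (d || (!a || a)).
!(d || (!a || a)): α-rule — add !d, !(!a || a).
!(!a || a): α-rule — add !!a, !a.
× closes — contains both a and !a.
All 1 branch closes.
Every branch closed, so the negation is unsatisfiable and the formula is valid.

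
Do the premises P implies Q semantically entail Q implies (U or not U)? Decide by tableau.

Yes

Initial set: {T (P implies Q); F (Q implies (U or not U))}.
F (Q implies (U or not U)): α-rule — add T Q, F (U or not U).
F (U or not U): α-rule — add F U, F not U.
× closes — contains both U and not U.
All 1 branch closes.
Every branch closed, so the premises entail the conclusion.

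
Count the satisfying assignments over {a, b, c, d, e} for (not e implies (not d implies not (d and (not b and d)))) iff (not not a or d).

Initial set: {T ((not e implies (not d implies not (d and (not b and d)))) iff (not not a or d))}.
T ((not e implies (not d implies not (d and (not b and d)))) iff (not not a or d)): β-rule — branch into T (not e implies (not d implies not (d and (not b and d)))), T (not not a or d)  //  F (not e implies (not d implies not (d and (not b and d)))), F (not not a or d).
  branch 1 (add T (not e implies (not d implies not (d and (not b and d)))), T (not not a or d)):
    T (not e implies (not d implies not (d and (not b and d)))): β-rule — branch into F not e  //  T (not d implies not (d and (not b and d))).
      branch 1.1 (add F not e):
        T (not not a or d): β-rule — branch into T not not a  //  T d.
          branch 1.1.1 (add T not not a):
            T not not a: drop double negation, giving T a.
            ○ open, literals {a=1, e=1}.
          branch 1.1.2 (add T d):
            ○ open, literals {d=1, e=1}.
      branch 1.2 (add T (not d implies not (d and (not b and d)))):
        T (not not a or d): β-rule — branch into T not not a  //  T d.
          branch 1.2.1 (add T not not a):
            T not not a: drop double negation, giving T a.
            T (not d implies not (d and (not b and d))): β-rule — branch into F not d  //  T not (d and (not b and d)).
              branch 1.2.1.1 (add F not d):
                ○ open, literals {a=1, d=1}.
              branch 1.2.1.2 (add T not (d and (not b and d))):
                T not (d and (not b and d)): β-rule — branch into F d  //  F (not b and d).
                  branch 1.2.1.2.1 (add F d):
                    ○ open, literals {a=1, d=0}.
                  branch 1.2.1.2.2 (add F (not b and d)):
                    F (not b and d): β-rule — branch into F not b  //  F d.
                      branch 1.2.1.2.2.1 (add F not b):
                        ○ open, literals {a=1, b=1}.
                      branch 1.2.1.2.2.2 (add F d):
                        ○ open, literals {a=1, d=0}.
          branch 1.2.2 (add T d):
            T (not d implies not (d and (not b and d))): β-rule — branch into F not d  //  T not (d and (not b and d)).
              branch 1.2.2.1 (add F not d):
                ○ open, literals {d=1}.
              branch 1.2.2.2 (add T not (d and (not b and d))):
                T not (d and (not b and d)): β-rule — branch into F d  //  F (not b and d).
                  branch 1.2.2.2.1 (add F d):
                    × closes — contains both d and not d.
                  branch 1.2.2.2.2 (add F (not b and d)):
                    F (not b and d): β-rule — branch into F not b  //  F d.
                      branch 1.2.2.2.2.1 (add F not b):
                        ○ open, literals {b=1, d=1}.
                      branch 1.2.2.2.2.2 (add F d):
                        × closes — contains both d and not d.
  branch 2 (add F (not e implies (not d implies not (d and (not b and d)))), F (not not a or d)):
    F (not e implies (not d implies not (d and (not b and d)))): α-rule — add T not e, F (not d implies not (d and (not b and d))).
    F (not not a or d): α-rule — add F not not a, F d.
    F (not d implies not (d and (not b and d))): α-rule — add T not d, F not (d and (not b and d)).
    F not not a: drop double negation, giving F a.
    F not (d and (not b and d)): α-rule — add T d, T (not b and d).
    × closes — contains both d and not d.
3 branches closed, 8 open.
Each open branch fixes some atoms; the unmentioned ones are free. Counting distinct full assignments: branch {a=1, e=1} (b, c, d) contributes 8 new; branch {d=1, e=1} (a, b, c) contributes 4 new; branch {a=1, d=1} (b, c, e) contributes 4 new; branch {a=1, d=0} (b, c, e) contributes 4 new; branch {a=1, b=1} (c, d, e) contributes 0 new; branch {a=1, d=0} (b, c, e) contributes 0 new; branch {d=1} (a, b, c, e) contributes 4 new; branch {b=1, d=1} (a, c, e) contributes 0 new. Total: 24.

24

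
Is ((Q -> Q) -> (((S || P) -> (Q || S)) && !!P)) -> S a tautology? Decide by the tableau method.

Assume the negation and expand:
Initial set: {F (((Q -> Q) -> (((S || P) -> (Q || S)) && !!P)) -> S)}.
F (((Q -> Q) -> (((S || P) -> (Q || S)) && !!P)) -> S): α-rule — add T ((Q -> Q) -> (((S || P) -> (Q || S)) && !!P)), F S.
T ((Q -> Q) -> (((S || P) -> (Q || S)) && !!P)): β-rule — branch into F (Q -> Q)  //  T (((S || P) -> (Q || S)) && !!P).
  branch 1 (add F (Q -> Q)):
    F (Q -> Q): α-rule — add T Q, F Q.
    × closes — contains both Q and !Q.
  branch 2 (add T (((S || P) -> (Q || S)) && !!P)):
    T (((S || P) -> (Q || S)) && !!P): α-rule — add T ((S || P) -> (Q || S)), T !!P.
    T !!P: drop double negation, giving T P.
    T ((S || P) -> (Q || S)): β-rule — branch into F (S || P)  //  T (Q || S).
      branch 2.1 (add F (S || P)):
        F (S || P): α-rule — add F S, F P.
        × closes — contains both P and !P.
      branch 2.2 (add T (Q || S)):
        T (Q || S): β-rule — branch into T Q  //  T S.
          branch 2.2.1 (add T Q):
            ○ open, literals {P=1, Q=1, S=0}.
          branch 2.2.2 (add T S):
            × closes — contains both S and !S.
3 branches closed, 1 open.
An open branch gives a countermodel: P=1, Q=1, S=0 (unmentioned atoms arbitrary); under it the original formula is false.

Not valid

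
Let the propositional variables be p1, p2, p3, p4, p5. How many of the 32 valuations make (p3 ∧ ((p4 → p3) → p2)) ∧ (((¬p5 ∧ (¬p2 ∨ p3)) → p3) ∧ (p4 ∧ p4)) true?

Initial set: {((p3 ∧ ((p4 → p3) → p2)) ∧ (((¬p5 ∧ (¬p2 ∨ p3)) → p3) ∧ (p4 ∧ p4)))}.
((p3 ∧ ((p4 → p3) → p2)) ∧ (((¬p5 ∧ (¬p2 ∨ p3)) → p3) ∧ (p4 ∧ p4))): α-rule — add (p3 ∧ ((p4 → p3) → p2)), (((¬p5 ∧ (¬p2 ∨ p3)) → p3) ∧ (p4 ∧ p4)).
(p3 ∧ ((p4 → p3) → p2)): α-rule — add p3, ((p4 → p3) → p2).
(((¬p5 ∧ (¬p2 ∨ p3)) → p3) ∧ (p4 ∧ p4)): α-rule — add ((¬p5 ∧ (¬p2 ∨ p3)) → p3), (p4 ∧ p4).
(p4 ∧ p4): α-rule — add p4, p4.
((p4 → p3) → p2): β-rule — branch into ¬(p4 → p3)  //  p2.
  branch 1 (add ¬(p4 → p3)):
    ¬(p4 → p3): α-rule — add p4, ¬p3.
    × closes — contains both p3 and ¬p3.
  branch 2 (add p2):
    ((¬p5 ∧ (¬p2 ∨ p3)) → p3): β-rule — branch into ¬(¬p5 ∧ (¬p2 ∨ p3))  //  p3.
      branch 2.1 (add ¬(¬p5 ∧ (¬p2 ∨ p3))):
        ¬(¬p5 ∧ (¬p2 ∨ p3)): β-rule — branch into ¬¬p5  //  ¬(¬p2 ∨ p3).
          branch 2.1.1 (add ¬¬p5):
            ○ open, literals {p2=true, p3=true, p4=true, p5=true}.
          branch 2.1.2 (add ¬(¬p2 ∨ p3)):
            ¬(¬p2 ∨ p3): α-rule — add ¬¬p2, ¬p3.
            × closes — contains both p3 and ¬p3.
      branch 2.2 (add p3):
        ○ open, literals {p2=true, p3=true, p4=true}.
2 branches closed, 2 open.
Each open branch fixes some atoms; the unmentioned ones are free. Counting distinct full assignments: branch {p2=true, p3=true, p4=true, p5=true} (p1) contributes 2 new; branch {p2=true, p3=true, p4=true} (p1, p5) contributes 2 new. Total: 4.

4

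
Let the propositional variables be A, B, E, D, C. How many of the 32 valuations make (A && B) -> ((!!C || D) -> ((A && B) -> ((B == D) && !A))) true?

Initial set: {T ((A && B) -> ((!!C || D) -> ((A && B) -> ((B == D) && !A))))}.
T ((A && B) -> ((!!C || D) -> ((A && B) -> ((B == D) && !A)))): β-rule — branch into F (A && B)  //  T ((!!C || D) -> ((A && B) -> ((B == D) && !A))).
  branch 1 (add F (A && B)):
    F (A && B): β-rule — branch into F A  //  F B.
      branch 1.1 (add F A):
        ○ open, literals {A=F}.
      branch 1.2 (add F B):
        ○ open, literals {B=F}.
  branch 2 (add T ((!!C || D) -> ((A && B) -> ((B == D) && !A)))):
    T ((!!C || D) -> ((A && B) -> ((B == D) && !A))): β-rule — branch into F (!!C || D)  //  T ((A && B) -> ((B == D) && !A)).
      branch 2.1 (add F (!!C || D)):
        F (!!C || D): α-rule — add F !!C, F D.
        F !!C: drop double negation, giving F C.
        ○ open, literals {C=F, D=F}.
      branch 2.2 (add T ((A && B) -> ((B == D) && !A))):
        T ((A && B) -> ((B == D) && !A)): β-rule — branch into F (A && B)  //  T ((B == D) && !A).
          branch 2.2.1 (add F (A && B)):
            F (A && B): β-rule — branch into F A  //  F B.
              branch 2.2.1.1 (add F A):
                ○ open, literals {A=F}.
              branch 2.2.1.2 (add F B):
                ○ open, literals {B=F}.
          branch 2.2.2 (add T ((B == D) && !A)):
            T ((B == D) && !A): α-rule — add T (B == D), T !A.
            T (B == D): β-rule — branch into T B, T D  //  F B, F D.
              branch 2.2.2.1 (add T B, T D):
                ○ open, literals {A=F, B=T, D=T}.
              branch 2.2.2.2 (add F B, F D):
                ○ open, literals {A=F, B=F, D=F}.
0 branches closed, 7 open.
Each open branch fixes some atoms; the unmentioned ones are free. Counting distinct full assignments: branch {A=F} (B, E, D, C) contributes 16 new; branch {B=F} (A, E, D, C) contributes 8 new; branch {C=F, D=F} (A, B, E) contributes 2 new; branch {A=F} (B, E, D, C) contributes 0 new; branch {B=F} (A, E, D, C) contributes 0 new; branch {A=F, B=T, D=T} (E, C) contributes 0 new; branch {A=F, B=F, D=F} (E, C) contributes 0 new. Total: 26.

26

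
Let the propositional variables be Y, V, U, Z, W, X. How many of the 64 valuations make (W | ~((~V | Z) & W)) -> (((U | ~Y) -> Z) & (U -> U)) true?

Initial set: {((W | ~((~V | Z) & W)) -> (((U | ~Y) -> Z) & (U -> U)))}.
((W | ~((~V | Z) & W)) -> (((U | ~Y) -> Z) & (U -> U))): β-rule — branch into ~(W | ~((~V | Z) & W))  //  (((U | ~Y) -> Z) & (U -> U)).
  branch 1 (add ~(W | ~((~V | Z) & W))):
    ~(W | ~((~V | Z) & W)): α-rule — add ~W, ~~((~V | Z) & W).
    ~~((~V | Z) & W): α-rule — add (~V | Z), W.
    × closes — contains both W and ~W.
  branch 2 (add (((U | ~Y) -> Z) & (U -> U))):
    (((U | ~Y) -> Z) & (U -> U)): α-rule — add ((U | ~Y) -> Z), (U -> U).
    ((U | ~Y) -> Z): β-rule — branch into ~(U | ~Y)  //  Z.
      branch 2.1 (add ~(U | ~Y)):
        ~(U | ~Y): α-rule — add ~U, ~~Y.
        (U -> U): β-rule — branch into ~U  //  U.
          branch 2.1.1 (add ~U):
            ○ open, literals {U=false, Y=true}.
          branch 2.1.2 (add U):
            × closes — contains both U and ~U.
      branch 2.2 (add Z):
        (U -> U): β-rule — branch into ~U  //  U.
          branch 2.2.1 (add ~U):
            ○ open, literals {U=false, Z=true}.
          branch 2.2.2 (add U):
            ○ open, literals {U=true, Z=true}.
2 branches closed, 3 open.
Each open branch fixes some atoms; the unmentioned ones are free. Counting distinct full assignments: branch {U=false, Y=true} (V, Z, W, X) contributes 16 new; branch {U=false, Z=true} (Y, V, W, X) contributes 8 new; branch {U=true, Z=true} (Y, V, W, X) contributes 16 new. Total: 40.

40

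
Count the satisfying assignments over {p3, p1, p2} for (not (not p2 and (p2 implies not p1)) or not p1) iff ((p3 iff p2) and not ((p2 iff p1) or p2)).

Initial set: {((not (not p2 and (p2 implies not p1)) or not p1) iff ((p3 iff p2) and not ((p2 iff p1) or p2)))}.
((not (not p2 and (p2 implies not p1)) or not p1) iff ((p3 iff p2) and not ((p2 iff p1) or p2))): β-rule — branch into (not (not p2 and (p2 implies not p1)) or not p1), ((p3 iff p2) and not ((p2 iff p1) or p2))  //  not (not (not p2 and (p2 implies not p1)) or not p1), not ((p3 iff p2) and not ((p2 iff p1) or p2)).
  branch 1 (add (not (not p2 and (p2 implies not p1)) or not p1), ((p3 iff p2) and not ((p2 iff p1) or p2))):
    ((p3 iff p2) and not ((p2 iff p1) or p2)): α-rule — add (p3 iff p2), not ((p2 iff p1) or p2).
    not ((p2 iff p1) or p2): α-rule — add not (p2 iff p1), not p2.
    (not (not p2 and (p2 implies not p1)) or not p1): β-rule — branch into not (not p2 and (p2 implies not p1))  //  not p1.
      branch 1.1 (add not (not p2 and (p2 implies not p1))):
        (p3 iff p2): β-rule — branch into p3, p2  //  not p3, not p2.
          branch 1.1.1 (add p3, p2):
            × closes — contains both p2 and not p2.
          branch 1.1.2 (add not p3, not p2):
            not (p2 iff p1): β-rule — branch into p2, not p1  //  not p2, p1.
              branch 1.1.2.1 (add p2, not p1):
                × closes — contains both p2 and not p2.
              branch 1.1.2.2 (add not p2, p1):
                not (not p2 and (p2 implies not p1)): β-rule — branch into not not p2  //  not (p2 implies not p1).
                  branch 1.1.2.2.1 (add not not p2):
                    × closes — contains both p2 and not p2.
                  branch 1.1.2.2.2 (add not (p2 implies not p1)):
                    not (p2 implies not p1): α-rule — add p2, not not p1.
                    × closes — contains both p2 and not p2.
      branch 1.2 (add not p1):
        (p3 iff p2): β-rule — branch into p3, p2  //  not p3, not p2.
          branch 1.2.1 (add p3, p2):
            × closes — contains both p2 and not p2.
          branch 1.2.2 (add not p3, not p2):
            not (p2 iff p1): β-rule — branch into p2, not p1  //  not p2, p1.
              branch 1.2.2.1 (add p2, not p1):
                × closes — contains both p2 and not p2.
              branch 1.2.2.2 (add not p2, p1):
                × closes — contains both p1 and not p1.
  branch 2 (add not (not (not p2 and (p2 implies not p1)) or not p1), not ((p3 iff p2) and not ((p2 iff p1) or p2))):
    not (not (not p2 and (p2 implies not p1)) or not p1): α-rule — add not not (not p2 and (p2 implies not p1)), not not p1.
    not not (not p2 and (p2 implies not p1)): α-rule — add not p2, (p2 implies not p1).
    not ((p3 iff p2) and not ((p2 iff p1) or p2)): β-rule — branch into not (p3 iff p2)  //  not not ((p2 iff p1) or p2).
      branch 2.1 (add not (p3 iff p2)):
        (p2 implies not p1): β-rule — branch into not p2  //  not p1.
          branch 2.1.1 (add not p2):
            not (p3 iff p2): β-rule — branch into p3, not p2  //  not p3, p2.
              branch 2.1.1.1 (add p3, not p2):
                ○ open, literals {p1=true, p2=false, p3=true}.
              branch 2.1.1.2 (add not p3, p2):
                × closes — contains both p2 and not p2.
          branch 2.1.2 (add not p1):
            × closes — contains both p1 and not p1.
      branch 2.2 (add not not ((p2 iff p1) or p2)):
        (p2 implies not p1): β-rule — branch into not p2  //  not p1.
          branch 2.2.1 (add not p2):
            not not ((p2 iff p1) or p2): β-rule — branch into (p2 iff p1)  //  p2.
              branch 2.2.1.1 (add (p2 iff p1)):
                (p2 iff p1): β-rule — branch into p2, p1  //  not p2, not p1.
                  branch 2.2.1.1.1 (add p2, p1):
                    × closes — contains both p2 and not p2.
                  branch 2.2.1.1.2 (add not p2, not p1):
                    × closes — contains both p1 and not p1.
              branch 2.2.1.2 (add p2):
                × closes — contains both p2 and not p2.
          branch 2.2.2 (add not p1):
            × closes — contains both p1 and not p1.
13 branches closed, 1 open.
Each open branch fixes some atoms; the unmentioned ones are free. Counting distinct full assignments: branch {p1=true, p2=false, p3=true} (none free) contributes 1 new. Total: 1.

1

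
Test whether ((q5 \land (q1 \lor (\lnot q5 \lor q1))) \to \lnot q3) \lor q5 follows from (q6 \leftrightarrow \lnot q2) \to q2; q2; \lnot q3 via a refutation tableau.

Initial set: {T ((q6 \leftrightarrow \lnot q2) \to q2); T q2; T \lnot q3; F (((q5 \land (q1 \lor (\lnot q5 \lor q1))) \to \lnot q3) \lor q5)}.
F (((q5 \land (q1 \lor (\lnot q5 \lor q1))) \to \lnot q3) \lor q5): α-rule — add F ((q5 \land (q1 \lor (\lnot q5 \lor q1))) \to \lnot q3), F q5.
F ((q5 \land (q1 \lor (\lnot q5 \lor q1))) \to \lnot q3): α-rule — add T (q5 \land (q1 \lor (\lnot q5 \lor q1))), F \lnot q3.
× closes — contains both q3 and \lnot q3.
All 1 branch closes.
Every branch closed, so the premises entail the conclusion.

Yes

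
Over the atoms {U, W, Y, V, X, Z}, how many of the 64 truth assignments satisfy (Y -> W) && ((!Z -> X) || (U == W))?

42

Initial set: {((Y -> W) && ((!Z -> X) || (U == W)))}.
((Y -> W) && ((!Z -> X) || (U == W))): α-rule — add (Y -> W), ((!Z -> X) || (U == W)).
(Y -> W): β-rule — branch into !Y  //  W.
  branch 1 (add !Y):
    ((!Z -> X) || (U == W)): β-rule — branch into (!Z -> X)  //  (U == W).
      branch 1.1 (add (!Z -> X)):
        (!Z -> X): β-rule — branch into !!Z  //  X.
          branch 1.1.1 (add !!Z):
            ○ open, literals {Y=false, Z=true}.
          branch 1.1.2 (add X):
            ○ open, literals {X=true, Y=false}.
      branch 1.2 (add (U == W)):
        (U == W): β-rule — branch into U, W  //  !U, !W.
          branch 1.2.1 (add U, W):
            ○ open, literals {U=true, W=true, Y=false}.
          branch 1.2.2 (add !U, !W):
            ○ open, literals {U=false, W=false, Y=false}.
  branch 2 (add W):
    ((!Z -> X) || (U == W)): β-rule — branch into (!Z -> X)  //  (U == W).
      branch 2.1 (add (!Z -> X)):
        (!Z -> X): β-rule — branch into !!Z  //  X.
          branch 2.1.1 (add !!Z):
            ○ open, literals {W=true, Z=true}.
          branch 2.1.2 (add X):
            ○ open, literals {W=true, X=true}.
      branch 2.2 (add (U == W)):
        (U == W): β-rule — branch into U, W  //  !U, !W.
          branch 2.2.1 (add U, W):
            ○ open, literals {U=true, W=true}.
          branch 2.2.2 (add !U, !W):
            × closes — contains both W and !W.
1 branch closed, 7 open.
Each open branch fixes some atoms; the unmentioned ones are free. Counting distinct full assignments: branch {Y=false, Z=true} (U, W, V, X) contributes 16 new; branch {X=true, Y=false} (U, W, V, Z) contributes 8 new; branch {U=true, W=true, Y=false} (V, X, Z) contributes 2 new; branch {U=false, W=false, Y=false} (V, X, Z) contributes 2 new; branch {W=true, Z=true} (U, Y, V, X) contributes 8 new; branch {W=true, X=true} (U, Y, V, Z) contributes 4 new; branch {U=true, W=true} (Y, V, X, Z) contributes 2 new. Total: 42.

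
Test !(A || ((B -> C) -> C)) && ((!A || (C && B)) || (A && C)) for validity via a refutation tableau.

Not valid

Assume the negation and expand:
Initial set: {!(!(A || ((B -> C) -> C)) && ((!A || (C && B)) || (A && C)))}.
!(!(A || ((B -> C) -> C)) && ((!A || (C && B)) || (A && C))): β-rule — branch into !!(A || ((B -> C) -> C))  //  !((!A || (C && B)) || (A && C)).
  branch 1 (add !!(A || ((B -> C) -> C))):
    !!(A || ((B -> C) -> C)): β-rule — branch into A  //  ((B -> C) -> C).
      branch 1.1 (add A):
        ○ open, literals {A=T}.
      branch 1.2 (add ((B -> C) -> C)):
        ((B -> C) -> C): β-rule — branch into !(B -> C)  //  C.
          branch 1.2.1 (add !(B -> C)):
            !(B -> C): α-rule — add B, !C.
            ○ open, literals {B=T, C=F}.
          branch 1.2.2 (add C):
            ○ open, literals {C=T}.
  branch 2 (add !((!A || (C && B)) || (A && C))):
    !((!A || (C && B)) || (A && C)): α-rule — add !(!A || (C && B)), !(A && C).
    !(!A || (C && B)): α-rule — add !!A, !(C && B).
    !(A && C): β-rule — branch into !A  //  !C.
      branch 2.1 (add !A):
        × closes — contains both A and !A.
      branch 2.2 (add !C):
        !(C && B): β-rule — branch into !C  //  !B.
          branch 2.2.1 (add !C):
            ○ open, literals {A=T, C=F}.
          branch 2.2.2 (add !B):
            ○ open, literals {A=T, B=F, C=F}.
1 branch closed, 5 open.
An open branch gives a countermodel: A=T (unmentioned atoms arbitrary); under it the original formula is false.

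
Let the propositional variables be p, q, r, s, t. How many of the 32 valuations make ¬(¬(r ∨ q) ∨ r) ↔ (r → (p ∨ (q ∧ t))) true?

Initial set: {(¬(¬(r ∨ q) ∨ r) ↔ (r → (p ∨ (q ∧ t))))}.
(¬(¬(r ∨ q) ∨ r) ↔ (r → (p ∨ (q ∧ t)))): β-rule — branch into ¬(¬(r ∨ q) ∨ r), (r → (p ∨ (q ∧ t)))  //  ¬¬(¬(r ∨ q) ∨ r), ¬(r → (p ∨ (q ∧ t))).
  branch 1 (add ¬(¬(r ∨ q) ∨ r), (r → (p ∨ (q ∧ t)))):
    ¬(¬(r ∨ q) ∨ r): α-rule — add ¬¬(r ∨ q), ¬r.
    (r → (p ∨ (q ∧ t))): β-rule — branch into ¬r  //  (p ∨ (q ∧ t)).
      branch 1.1 (add ¬r):
        ¬¬(r ∨ q): β-rule — branch into r  //  q.
          branch 1.1.1 (add r):
            × closes — contains both r and ¬r.
          branch 1.1.2 (add q):
            ○ open, literals {q=true, r=false}.
      branch 1.2 (add (p ∨ (q ∧ t))):
        ¬¬(r ∨ q): β-rule — branch into r  //  q.
          branch 1.2.1 (add r):
            × closes — contains both r and ¬r.
          branch 1.2.2 (add q):
            (p ∨ (q ∧ t)): β-rule — branch into p  //  (q ∧ t).
              branch 1.2.2.1 (add p):
                ○ open, literals {p=true, q=true, r=false}.
              branch 1.2.2.2 (add (q ∧ t)):
                (q ∧ t): α-rule — add q, t.
                ○ open, literals {q=true, r=false, t=true}.
  branch 2 (add ¬¬(¬(r ∨ q) ∨ r), ¬(r → (p ∨ (q ∧ t)))):
    ¬(r → (p ∨ (q ∧ t))): α-rule — add r, ¬(p ∨ (q ∧ t)).
    ¬(p ∨ (q ∧ t)): α-rule — add ¬p, ¬(q ∧ t).
    ¬¬(¬(r ∨ q) ∨ r): β-rule — branch into ¬(r ∨ q)  //  r.
      branch 2.1 (add ¬(r ∨ q)):
        ¬(r ∨ q): α-rule — add ¬r, ¬q.
        × closes — contains both r and ¬r.
      branch 2.2 (add r):
        ¬(q ∧ t): β-rule — branch into ¬q  //  ¬t.
          branch 2.2.1 (add ¬q):
            ○ open, literals {p=false, q=false, r=true}.
          branch 2.2.2 (add ¬t):
            ○ open, literals {p=false, r=true, t=false}.
3 branches closed, 5 open.
Each open branch fixes some atoms; the unmentioned ones are free. Counting distinct full assignments: branch {q=true, r=false} (p, s, t) contributes 8 new; branch {p=true, q=true, r=false} (s, t) contributes 0 new; branch {q=true, r=false, t=true} (p, s) contributes 0 new; branch {p=false, q=false, r=true} (s, t) contributes 4 new; branch {p=false, r=true, t=false} (q, s) contributes 2 new. Total: 14.

14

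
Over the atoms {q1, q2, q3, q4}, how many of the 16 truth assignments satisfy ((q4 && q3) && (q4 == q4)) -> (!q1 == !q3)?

14

Initial set: {(((q4 && q3) && (q4 == q4)) -> (!q1 == !q3))}.
(((q4 && q3) && (q4 == q4)) -> (!q1 == !q3)): β-rule — branch into !((q4 && q3) && (q4 == q4))  //  (!q1 == !q3).
  branch 1 (add !((q4 && q3) && (q4 == q4))):
    !((q4 && q3) && (q4 == q4)): β-rule — branch into !(q4 && q3)  //  !(q4 == q4).
      branch 1.1 (add !(q4 && q3)):
        !(q4 && q3): β-rule — branch into !q4  //  !q3.
          branch 1.1.1 (add !q4):
            ○ open, literals {q4=F}.
          branch 1.1.2 (add !q3):
            ○ open, literals {q3=F}.
      branch 1.2 (add !(q4 == q4)):
        !(q4 == q4): β-rule — branch into q4, !q4  //  !q4, q4.
          branch 1.2.1 (add q4, !q4):
            × closes — contains both q4 and !q4.
          branch 1.2.2 (add !q4, q4):
            × closes — contains both q4 and !q4.
  branch 2 (add (!q1 == !q3)):
    (!q1 == !q3): β-rule — branch into !q1, !q3  //  !!q1, !!q3.
      branch 2.1 (add !q1, !q3):
        ○ open, literals {q1=F, q3=F}.
      branch 2.2 (add !!q1, !!q3):
        ○ open, literals {q1=T, q3=T}.
2 branches closed, 4 open.
Each open branch fixes some atoms; the unmentioned ones are free. Counting distinct full assignments: branch {q4=F} (q1, q2, q3) contributes 8 new; branch {q3=F} (q1, q2, q4) contributes 4 new; branch {q1=F, q3=F} (q2, q4) contributes 0 new; branch {q1=T, q3=T} (q2, q4) contributes 2 new. Total: 14.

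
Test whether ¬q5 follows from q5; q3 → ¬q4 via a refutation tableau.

No

Initial set: {T q5; T (q3 → ¬q4); F ¬q5}.
T (q3 → ¬q4): β-rule — branch into F q3  //  T ¬q4.
  branch 1 (add F q3):
    ○ open, literals {q3=F, q5=T}.
  branch 2 (add T ¬q4):
    ○ open, literals {q4=F, q5=T}.
0 branches closed, 2 open.
An open branch gives a countermodel: q3=F, q5=T (unmentioned atoms arbitrary); the premises hold there but the conclusion fails.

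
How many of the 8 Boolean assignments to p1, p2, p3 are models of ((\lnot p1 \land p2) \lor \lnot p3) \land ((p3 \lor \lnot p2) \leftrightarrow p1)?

Initial set: {T (((\lnot p1 \land p2) \lor \lnot p3) \land ((p3 \lor \lnot p2) \leftrightarrow p1))}.
T (((\lnot p1 \land p2) \lor \lnot p3) \land ((p3 \lor \lnot p2) \leftrightarrow p1)): α-rule — add T ((\lnot p1 \land p2) \lor \lnot p3), T ((p3 \lor \lnot p2) \leftrightarrow p1).
T ((\lnot p1 \land p2) \lor \lnot p3): β-rule — branch into T (\lnot p1 \land p2)  //  T \lnot p3.
  branch 1 (add T (\lnot p1 \land p2)):
    T (\lnot p1 \land p2): α-rule — add T \lnot p1, T p2.
    T ((p3 \lor \lnot p2) \leftrightarrow p1): β-rule — branch into T (p3 \lor \lnot p2), T p1  //  F (p3 \lor \lnot p2), F p1.
      branch 1.1 (add T (p3 \lor \lnot p2), T p1):
        × closes — contains both p1 and \lnot p1.
      branch 1.2 (add F (p3 \lor \lnot p2), F p1):
        F (p3 \lor \lnot p2): α-rule — add F p3, F \lnot p2.
        ○ open, literals {p1=0, p2=1, p3=0}.
  branch 2 (add T \lnot p3):
    T ((p3 \lor \lnot p2) \leftrightarrow p1): β-rule — branch into T (p3 \lor \lnot p2), T p1  //  F (p3 \lor \lnot p2), F p1.
      branch 2.1 (add T (p3 \lor \lnot p2), T p1):
        T (p3 \lor \lnot p2): β-rule — branch into T p3  //  T \lnot p2.
          branch 2.1.1 (add T p3):
            × closes — contains both p3 and \lnot p3.
          branch 2.1.2 (add T \lnot p2):
            ○ open, literals {p1=1, p2=0, p3=0}.
      branch 2.2 (add F (p3 \lor \lnot p2), F p1):
        F (p3 \lor \lnot p2): α-rule — add F p3, F \lnot p2.
        ○ open, literals {p1=0, p2=1, p3=0}.
2 branches closed, 3 open.
Each open branch fixes some atoms; the unmentioned ones are free. Counting distinct full assignments: branch {p1=0, p2=1, p3=0} (none free) contributes 1 new; branch {p1=1, p2=0, p3=0} (none free) contributes 1 new; branch {p1=0, p2=1, p3=0} (none free) contributes 0 new. Total: 2.

2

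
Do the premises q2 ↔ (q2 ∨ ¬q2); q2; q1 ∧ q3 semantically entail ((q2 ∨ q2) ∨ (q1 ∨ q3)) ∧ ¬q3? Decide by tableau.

Initial set: {(q2 ↔ (q2 ∨ ¬q2)); q2; (q1 ∧ q3); ¬(((q2 ∨ q2) ∨ (q1 ∨ q3)) ∧ ¬q3)}.
(q1 ∧ q3): α-rule — add q1, q3.
(q2 ↔ (q2 ∨ ¬q2)): β-rule — branch into q2, (q2 ∨ ¬q2)  //  ¬q2, ¬(q2 ∨ ¬q2).
  branch 1 (add q2, (q2 ∨ ¬q2)):
    ¬(((q2 ∨ q2) ∨ (q1 ∨ q3)) ∧ ¬q3): β-rule — branch into ¬((q2 ∨ q2) ∨ (q1 ∨ q3))  //  ¬¬q3.
      branch 1.1 (add ¬((q2 ∨ q2) ∨ (q1 ∨ q3))):
        ¬((q2 ∨ q2) ∨ (q1 ∨ q3)): α-rule — add ¬(q2 ∨ q2), ¬(q1 ∨ q3).
        ¬(q2 ∨ q2): α-rule — add ¬q2, ¬q2.
        × closes — contains both q2 and ¬q2.
      branch 1.2 (add ¬¬q3):
        (q2 ∨ ¬q2): β-rule — branch into q2  //  ¬q2.
          branch 1.2.1 (add q2):
            ○ open, literals {q1=true, q2=true, q3=true}.
          branch 1.2.2 (add ¬q2):
            × closes — contains both q2 and ¬q2.
  branch 2 (add ¬q2, ¬(q2 ∨ ¬q2)):
    × closes — contains both q2 and ¬q2.
3 branches closed, 1 open.
An open branch gives a countermodel: q1=true, q2=true, q3=true (unmentioned atoms arbitrary); the premises hold there but the conclusion fails.

No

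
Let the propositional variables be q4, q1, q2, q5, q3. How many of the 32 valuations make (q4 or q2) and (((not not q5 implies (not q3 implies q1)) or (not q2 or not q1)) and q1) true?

12

Initial set: {((q4 or q2) and (((not not q5 implies (not q3 implies q1)) or (not q2 or not q1)) and q1))}.
((q4 or q2) and (((not not q5 implies (not q3 implies q1)) or (not q2 or not q1)) and q1)): α-rule — add (q4 or q2), (((not not q5 implies (not q3 implies q1)) or (not q2 or not q1)) and q1).
(((not not q5 implies (not q3 implies q1)) or (not q2 or not q1)) and q1): α-rule — add ((not not q5 implies (not q3 implies q1)) or (not q2 or not q1)), q1.
(q4 or q2): β-rule — branch into q4  //  q2.
  branch 1 (add q4):
    ((not not q5 implies (not q3 implies q1)) or (not q2 or not q1)): β-rule — branch into (not not q5 implies (not q3 implies q1))  //  (not q2 or not q1).
      branch 1.1 (add (not not q5 implies (not q3 implies q1))):
        (not not q5 implies (not q3 implies q1)): β-rule — branch into not not not q5  //  (not q3 implies q1).
          branch 1.1.1 (add not not not q5):
            not not not q5: drop double negation, giving not q5.
            ○ open, literals {q1=T, q4=T, q5=F}.
          branch 1.1.2 (add (not q3 implies q1)):
            (not q3 implies q1): β-rule — branch into not not q3  //  q1.
              branch 1.1.2.1 (add not not q3):
                ○ open, literals {q1=T, q3=T, q4=T}.
              branch 1.1.2.2 (add q1):
                ○ open, literals {q1=T, q4=T}.
      branch 1.2 (add (not q2 or not q1)):
        (not q2 or not q1): β-rule — branch into not q2  //  not q1.
          branch 1.2.1 (add not q2):
            ○ open, literals {q1=T, q2=F, q4=T}.
          branch 1.2.2 (add not q1):
            × closes — contains both q1 and not q1.
  branch 2 (add q2):
    ((not not q5 implies (not q3 implies q1)) or (not q2 or not q1)): β-rule — branch into (not not q5 implies (not q3 implies q1))  //  (not q2 or not q1).
      branch 2.1 (add (not not q5 implies (not q3 implies q1))):
        (not not q5 implies (not q3 implies q1)): β-rule — branch into not not not q5  //  (not q3 implies q1).
          branch 2.1.1 (add not not not q5):
            not not not q5: drop double negation, giving not q5.
            ○ open, literals {q1=T, q2=T, q5=F}.
          branch 2.1.2 (add (not q3 implies q1)):
            (not q3 implies q1): β-rule — branch into not not q3  //  q1.
              branch 2.1.2.1 (add not not q3):
                ○ open, literals {q1=T, q2=T, q3=T}.
              branch 2.1.2.2 (add q1):
                ○ open, literals {q1=T, q2=T}.
      branch 2.2 (add (not q2 or not q1)):
        (not q2 or not q1): β-rule — branch into not q2  //  not q1.
          branch 2.2.1 (add not q2):
            × closes — contains both q2 and not q2.
          branch 2.2.2 (add not q1):
            × closes — contains both q1 and not q1.
3 branches closed, 7 open.
Each open branch fixes some atoms; the unmentioned ones are free. Counting distinct full assignments: branch {q1=T, q4=T, q5=F} (q2, q3) contributes 4 new; branch {q1=T, q3=T, q4=T} (q2, q5) contributes 2 new; branch {q1=T, q4=T} (q2, q5, q3) contributes 2 new; branch {q1=T, q2=F, q4=T} (q5, q3) contributes 0 new; branch {q1=T, q2=T, q5=F} (q4, q3) contributes 2 new; branch {q1=T, q2=T, q3=T} (q4, q5) contributes 1 new; branch {q1=T, q2=T} (q4, q5, q3) contributes 1 new. Total: 12.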